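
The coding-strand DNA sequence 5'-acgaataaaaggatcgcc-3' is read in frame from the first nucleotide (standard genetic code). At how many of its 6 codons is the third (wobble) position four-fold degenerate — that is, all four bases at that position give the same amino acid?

Codon 1 ACG (Thr): third position 4-fold.
Codon 2 AAT (Asn): third position 2-fold.
Codon 3 AAA (Lys): third position 2-fold.
Codon 4 AGG (Arg): third position 2-fold.
Codon 5 ATC (Ile): third position 3-fold.
Codon 6 GCC (Ala): third position 4-fold.
Four-fold degenerate third positions: 2.

2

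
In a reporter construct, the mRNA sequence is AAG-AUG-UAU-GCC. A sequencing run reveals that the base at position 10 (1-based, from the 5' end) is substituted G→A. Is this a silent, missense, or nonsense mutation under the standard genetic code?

missense

Position 10 falls in codon 4: GCC → Ala.
After the substitution the codon is ACC → Thr.
Ala ≠ Thr, so this is a missense mutation.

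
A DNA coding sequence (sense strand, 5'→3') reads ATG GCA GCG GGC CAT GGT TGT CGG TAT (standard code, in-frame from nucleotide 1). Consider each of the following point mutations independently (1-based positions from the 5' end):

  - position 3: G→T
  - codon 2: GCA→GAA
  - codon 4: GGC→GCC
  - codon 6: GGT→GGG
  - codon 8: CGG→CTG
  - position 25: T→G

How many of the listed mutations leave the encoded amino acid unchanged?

1

Codon 1: ATG (Met) → ATT (Ile) — missense.
Codon 2: GCA (Ala) → GAA (Glu) — missense.
Codon 4: GGC (Gly) → GCC (Ala) — missense.
Codon 6: GGT (Gly) → GGG (Gly) — synonymous.
Codon 8: CGG (Arg) → CTG (Leu) — missense.
Codon 9: TAT (Tyr) → GAT (Asp) — missense.
Synonymous: 1 of 6.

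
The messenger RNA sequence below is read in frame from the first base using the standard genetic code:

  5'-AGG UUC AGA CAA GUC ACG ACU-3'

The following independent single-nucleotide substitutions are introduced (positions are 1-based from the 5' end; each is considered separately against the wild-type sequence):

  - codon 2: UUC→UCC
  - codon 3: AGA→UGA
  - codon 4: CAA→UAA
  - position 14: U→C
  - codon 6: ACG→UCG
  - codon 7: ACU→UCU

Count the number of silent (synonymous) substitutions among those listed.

0

Codon 2: UUC (Phe) → UCC (Ser) — missense.
Codon 3: AGA (Arg) → UGA (Stop) — nonsense.
Codon 4: CAA (Gln) → UAA (Stop) — nonsense.
Codon 5: GUC (Val) → GCC (Ala) — missense.
Codon 6: ACG (Thr) → UCG (Ser) — missense.
Codon 7: ACU (Thr) → UCU (Ser) — missense.
Synonymous: 0 of 6.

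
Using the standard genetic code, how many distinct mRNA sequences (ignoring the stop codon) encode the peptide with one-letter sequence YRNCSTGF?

Tyr: 2 codons.
Arg: 6 codons.
Asn: 2 codons.
Cys: 2 codons.
Ser: 6 codons.
Thr: 4 codons.
Gly: 4 codons.
Phe: 2 codons.
2 × 6 × 2 × 2 × 6 × 4 × 4 × 2 = 9216.

9216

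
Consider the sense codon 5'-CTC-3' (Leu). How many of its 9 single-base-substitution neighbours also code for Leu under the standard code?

3

Position 1: none → 0 synonymous.
Position 2: none → 0 synonymous.
Position 3: CTT, CTA, CTG → 3 synonymous.
Total: 0 + 0 + 3 = 3.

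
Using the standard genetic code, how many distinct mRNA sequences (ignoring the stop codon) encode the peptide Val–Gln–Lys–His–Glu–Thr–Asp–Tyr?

1024

Val: 4 codons.
Gln: 2 codons.
Lys: 2 codons.
His: 2 codons.
Glu: 2 codons.
Thr: 4 codons.
Asp: 2 codons.
Tyr: 2 codons.
4 × 2 × 2 × 2 × 2 × 4 × 2 × 2 = 1024.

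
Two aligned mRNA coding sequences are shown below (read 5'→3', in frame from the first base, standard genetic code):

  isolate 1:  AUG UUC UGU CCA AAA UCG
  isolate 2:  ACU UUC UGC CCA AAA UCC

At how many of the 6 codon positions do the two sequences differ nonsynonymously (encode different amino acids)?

Codon 1: AUG Met / ACU Thr — nonsynonymous.
Codon 2: UUC Phe / UUC Phe — identical.
Codon 3: UGU Cys / UGC Cys — synonymous.
Codon 4: CCA Pro / CCA Pro — identical.
Codon 5: AAA Lys / AAA Lys — identical.
Codon 6: UCG Ser / UCC Ser — synonymous.
Nonsynonymous differences: 1.

1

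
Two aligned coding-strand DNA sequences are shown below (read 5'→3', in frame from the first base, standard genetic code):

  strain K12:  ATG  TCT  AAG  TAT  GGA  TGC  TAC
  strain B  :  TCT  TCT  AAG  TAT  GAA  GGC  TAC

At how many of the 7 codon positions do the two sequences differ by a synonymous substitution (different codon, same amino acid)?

0

Codon 1: ATG Met / TCT Ser — nonsynonymous.
Codon 2: TCT Ser / TCT Ser — identical.
Codon 3: AAG Lys / AAG Lys — identical.
Codon 4: TAT Tyr / TAT Tyr — identical.
Codon 5: GGA Gly / GAA Glu — nonsynonymous.
Codon 6: TGC Cys / GGC Gly — nonsynonymous.
Codon 7: TAC Tyr / TAC Tyr — identical.
Synonymous differences: 0.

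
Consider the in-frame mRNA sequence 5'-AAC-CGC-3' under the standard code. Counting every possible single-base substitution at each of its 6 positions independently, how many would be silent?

4

Codon 1 (AAC, Asn): 1 synonymous substitution.
Codon 2 (CGC, Arg): 3 synonymous substitutions.
Total: 1 + 3 = 4.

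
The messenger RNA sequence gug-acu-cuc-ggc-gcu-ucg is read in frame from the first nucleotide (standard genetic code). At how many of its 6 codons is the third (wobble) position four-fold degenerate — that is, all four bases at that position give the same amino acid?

6

Codon 1 GUG (Val): third position 4-fold.
Codon 2 ACU (Thr): third position 4-fold.
Codon 3 CUC (Leu): third position 4-fold.
Codon 4 GGC (Gly): third position 4-fold.
Codon 5 GCU (Ala): third position 4-fold.
Codon 6 UCG (Ser): third position 4-fold.
Four-fold degenerate third positions: 6.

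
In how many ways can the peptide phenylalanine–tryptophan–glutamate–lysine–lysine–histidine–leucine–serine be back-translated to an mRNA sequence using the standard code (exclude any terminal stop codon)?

1152

Phe: 2 codons.
Trp: 1 codon.
Glu: 2 codons.
Lys: 2 codons.
Lys: 2 codons.
His: 2 codons.
Leu: 6 codons.
Ser: 6 codons.
2 × 1 × 2 × 2 × 2 × 2 × 6 × 6 = 1152.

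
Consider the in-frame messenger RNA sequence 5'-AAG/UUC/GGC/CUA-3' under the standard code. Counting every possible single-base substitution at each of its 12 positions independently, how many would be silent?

9

Codon 1 (AAG, Lys): 1 synonymous substitution.
Codon 2 (UUC, Phe): 1 synonymous substitution.
Codon 3 (GGC, Gly): 3 synonymous substitutions.
Codon 4 (CUA, Leu): 4 synonymous substitutions.
Total: 1 + 1 + 3 + 4 = 9.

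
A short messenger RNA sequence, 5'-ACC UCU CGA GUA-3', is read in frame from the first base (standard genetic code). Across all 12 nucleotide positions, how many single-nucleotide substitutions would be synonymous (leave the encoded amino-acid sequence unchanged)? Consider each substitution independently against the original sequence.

Codon 1 (ACC, Thr): 3 synonymous substitutions.
Codon 2 (UCU, Ser): 3 synonymous substitutions.
Codon 3 (CGA, Arg): 4 synonymous substitutions.
Codon 4 (GUA, Val): 3 synonymous substitutions.
Total: 3 + 3 + 4 + 3 = 13.

13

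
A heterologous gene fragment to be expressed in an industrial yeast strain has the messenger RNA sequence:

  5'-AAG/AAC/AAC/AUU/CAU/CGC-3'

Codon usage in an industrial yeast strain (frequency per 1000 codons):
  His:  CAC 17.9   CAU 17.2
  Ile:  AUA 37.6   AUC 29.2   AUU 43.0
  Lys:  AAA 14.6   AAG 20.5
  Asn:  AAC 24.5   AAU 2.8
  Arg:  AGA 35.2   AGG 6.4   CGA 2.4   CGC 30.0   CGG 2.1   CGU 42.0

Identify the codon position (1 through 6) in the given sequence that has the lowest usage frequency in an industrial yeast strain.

Codon 1 AAG (Lys): 20.5 per 1000.
Codon 2 AAC (Asn): 24.5 per 1000.
Codon 3 AAC (Asn): 24.5 per 1000.
Codon 4 AUU (Ile): 43.0 per 1000.
Codon 5 CAU (His): 17.2 per 1000.
Codon 6 CGC (Arg): 30.0 per 1000.
Lowest frequency is 17.2 at codon 5.

5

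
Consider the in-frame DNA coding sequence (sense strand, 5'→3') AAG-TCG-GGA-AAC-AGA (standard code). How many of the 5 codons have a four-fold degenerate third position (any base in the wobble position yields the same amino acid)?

Codon 1 AAG (Lys): third position 2-fold.
Codon 2 TCG (Ser): third position 4-fold.
Codon 3 GGA (Gly): third position 4-fold.
Codon 4 AAC (Asn): third position 2-fold.
Codon 5 AGA (Arg): third position 2-fold.
Four-fold degenerate third positions: 2.

2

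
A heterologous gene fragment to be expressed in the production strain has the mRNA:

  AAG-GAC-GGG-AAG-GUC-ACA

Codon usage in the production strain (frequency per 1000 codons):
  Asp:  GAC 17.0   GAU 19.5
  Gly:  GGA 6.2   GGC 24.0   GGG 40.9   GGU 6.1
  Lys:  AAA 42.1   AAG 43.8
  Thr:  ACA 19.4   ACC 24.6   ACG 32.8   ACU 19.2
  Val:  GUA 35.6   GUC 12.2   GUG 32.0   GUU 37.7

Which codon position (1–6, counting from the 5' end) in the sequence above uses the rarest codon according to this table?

Codon 1 AAG (Lys): 43.8 per 1000.
Codon 2 GAC (Asp): 17.0 per 1000.
Codon 3 GGG (Gly): 40.9 per 1000.
Codon 4 AAG (Lys): 43.8 per 1000.
Codon 5 GUC (Val): 12.2 per 1000.
Codon 6 ACA (Thr): 19.4 per 1000.
Lowest frequency is 12.2 at codon 5.

5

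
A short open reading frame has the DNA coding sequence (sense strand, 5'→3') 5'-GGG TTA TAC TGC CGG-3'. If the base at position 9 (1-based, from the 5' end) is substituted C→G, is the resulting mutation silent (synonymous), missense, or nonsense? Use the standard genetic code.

nonsense

Position 9 falls in codon 3: TAC → Tyr.
After the substitution the codon is TAG → Stop.
The new codon is a stop codon, so this is a nonsense mutation.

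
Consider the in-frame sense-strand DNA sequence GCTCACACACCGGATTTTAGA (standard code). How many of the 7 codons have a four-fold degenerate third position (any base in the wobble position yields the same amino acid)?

3

Codon 1 GCT (Ala): third position 4-fold.
Codon 2 CAC (His): third position 2-fold.
Codon 3 ACA (Thr): third position 4-fold.
Codon 4 CCG (Pro): third position 4-fold.
Codon 5 GAT (Asp): third position 2-fold.
Codon 6 TTT (Phe): third position 2-fold.
Codon 7 AGA (Arg): third position 2-fold.
Four-fold degenerate third positions: 3.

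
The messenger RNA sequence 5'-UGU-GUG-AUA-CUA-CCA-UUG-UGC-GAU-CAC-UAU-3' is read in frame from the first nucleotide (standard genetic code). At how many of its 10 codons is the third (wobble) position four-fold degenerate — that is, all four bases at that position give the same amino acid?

3

Codon 1 UGU (Cys): third position 2-fold.
Codon 2 GUG (Val): third position 4-fold.
Codon 3 AUA (Ile): third position 3-fold.
Codon 4 CUA (Leu): third position 4-fold.
Codon 5 CCA (Pro): third position 4-fold.
Codon 6 UUG (Leu): third position 2-fold.
Codon 7 UGC (Cys): third position 2-fold.
Codon 8 GAU (Asp): third position 2-fold.
Codon 9 CAC (His): third position 2-fold.
Codon 10 UAU (Tyr): third position 2-fold.
Four-fold degenerate third positions: 3.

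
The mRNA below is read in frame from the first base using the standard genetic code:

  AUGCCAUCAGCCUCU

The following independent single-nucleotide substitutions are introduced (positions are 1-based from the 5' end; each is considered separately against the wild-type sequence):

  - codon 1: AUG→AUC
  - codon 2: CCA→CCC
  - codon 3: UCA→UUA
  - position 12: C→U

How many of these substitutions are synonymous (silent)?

Codon 1: AUG (Met) → AUC (Ile) — missense.
Codon 2: CCA (Pro) → CCC (Pro) — synonymous.
Codon 3: UCA (Ser) → UUA (Leu) — missense.
Codon 4: GCC (Ala) → GCU (Ala) — synonymous.
Synonymous: 2 of 4.

2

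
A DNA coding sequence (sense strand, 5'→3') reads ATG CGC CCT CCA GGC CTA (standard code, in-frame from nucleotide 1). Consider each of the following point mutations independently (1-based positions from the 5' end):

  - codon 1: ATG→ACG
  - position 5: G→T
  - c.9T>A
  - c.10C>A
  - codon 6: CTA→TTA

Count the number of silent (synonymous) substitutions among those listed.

2

Codon 1: ATG (Met) → ACG (Thr) — missense.
Codon 2: CGC (Arg) → CTC (Leu) — missense.
Codon 3: CCT (Pro) → CCA (Pro) — synonymous.
Codon 4: CCA (Pro) → ACA (Thr) — missense.
Codon 6: CTA (Leu) → TTA (Leu) — synonymous.
Synonymous: 2 of 5.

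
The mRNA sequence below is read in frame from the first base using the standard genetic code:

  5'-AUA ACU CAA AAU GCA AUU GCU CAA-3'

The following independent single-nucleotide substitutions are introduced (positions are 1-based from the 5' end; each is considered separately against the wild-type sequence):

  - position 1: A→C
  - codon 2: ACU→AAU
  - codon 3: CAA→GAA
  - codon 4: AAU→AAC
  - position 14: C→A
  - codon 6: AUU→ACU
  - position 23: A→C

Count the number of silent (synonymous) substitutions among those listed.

Codon 1: AUA (Ile) → CUA (Leu) — missense.
Codon 2: ACU (Thr) → AAU (Asn) — missense.
Codon 3: CAA (Gln) → GAA (Glu) — missense.
Codon 4: AAU (Asn) → AAC (Asn) — synonymous.
Codon 5: GCA (Ala) → GAA (Glu) — missense.
Codon 6: AUU (Ile) → ACU (Thr) — missense.
Codon 8: CAA (Gln) → CCA (Pro) — missense.
Synonymous: 1 of 7.

1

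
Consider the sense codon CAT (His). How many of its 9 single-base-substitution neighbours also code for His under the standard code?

1

Position 1: none → 0 synonymous.
Position 2: none → 0 synonymous.
Position 3: CAC → 1 synonymous.
Total: 0 + 0 + 1 = 1.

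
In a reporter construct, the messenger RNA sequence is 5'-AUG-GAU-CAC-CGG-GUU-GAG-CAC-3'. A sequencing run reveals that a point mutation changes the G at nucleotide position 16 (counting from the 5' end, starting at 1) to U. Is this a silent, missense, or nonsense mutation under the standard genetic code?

nonsense

Position 16 falls in codon 6: GAG → Glu.
After the substitution the codon is UAG → Stop.
The new codon is a stop codon, so this is a nonsense mutation.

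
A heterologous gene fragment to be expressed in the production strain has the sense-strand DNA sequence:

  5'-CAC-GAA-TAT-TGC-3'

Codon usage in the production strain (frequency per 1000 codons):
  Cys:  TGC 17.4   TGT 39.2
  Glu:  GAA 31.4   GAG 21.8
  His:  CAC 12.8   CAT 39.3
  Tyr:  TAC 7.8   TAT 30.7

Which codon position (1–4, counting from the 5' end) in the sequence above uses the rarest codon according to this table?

Codon 1 CAC (His): 12.8 per 1000.
Codon 2 GAA (Glu): 31.4 per 1000.
Codon 3 TAT (Tyr): 30.7 per 1000.
Codon 4 TGC (Cys): 17.4 per 1000.
Lowest frequency is 12.8 at codon 1.

1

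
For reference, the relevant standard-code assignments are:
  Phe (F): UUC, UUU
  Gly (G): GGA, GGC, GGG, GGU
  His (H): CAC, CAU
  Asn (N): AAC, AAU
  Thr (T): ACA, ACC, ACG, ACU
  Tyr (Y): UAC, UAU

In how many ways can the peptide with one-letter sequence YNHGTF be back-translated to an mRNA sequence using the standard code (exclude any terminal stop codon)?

256

Tyr: 2 codons.
Asn: 2 codons.
His: 2 codons.
Gly: 4 codons.
Thr: 4 codons.
Phe: 2 codons.
2 × 2 × 2 × 4 × 4 × 2 = 256.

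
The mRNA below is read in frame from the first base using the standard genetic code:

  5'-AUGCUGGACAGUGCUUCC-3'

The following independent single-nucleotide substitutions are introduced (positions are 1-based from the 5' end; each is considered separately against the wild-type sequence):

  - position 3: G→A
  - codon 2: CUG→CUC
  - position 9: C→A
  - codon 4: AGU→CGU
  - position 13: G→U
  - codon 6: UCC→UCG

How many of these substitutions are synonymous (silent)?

2

Codon 1: AUG (Met) → AUA (Ile) — missense.
Codon 2: CUG (Leu) → CUC (Leu) — synonymous.
Codon 3: GAC (Asp) → GAA (Glu) — missense.
Codon 4: AGU (Ser) → CGU (Arg) — missense.
Codon 5: GCU (Ala) → UCU (Ser) — missense.
Codon 6: UCC (Ser) → UCG (Ser) — synonymous.
Synonymous: 2 of 6.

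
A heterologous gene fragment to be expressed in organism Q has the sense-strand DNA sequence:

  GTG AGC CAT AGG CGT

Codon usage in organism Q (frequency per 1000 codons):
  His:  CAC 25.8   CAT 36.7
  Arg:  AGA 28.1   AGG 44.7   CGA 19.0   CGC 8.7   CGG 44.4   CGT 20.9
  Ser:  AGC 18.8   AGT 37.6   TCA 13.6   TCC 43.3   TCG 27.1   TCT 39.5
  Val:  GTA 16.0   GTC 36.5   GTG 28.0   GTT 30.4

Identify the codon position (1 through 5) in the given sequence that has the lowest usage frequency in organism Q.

2

Codon 1 GTG (Val): 28.0 per 1000.
Codon 2 AGC (Ser): 18.8 per 1000.
Codon 3 CAT (His): 36.7 per 1000.
Codon 4 AGG (Arg): 44.7 per 1000.
Codon 5 CGT (Arg): 20.9 per 1000.
Lowest frequency is 18.8 at codon 2.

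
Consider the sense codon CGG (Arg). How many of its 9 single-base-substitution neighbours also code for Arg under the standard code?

Position 1: AGG → 1 synonymous.
Position 2: none → 0 synonymous.
Position 3: CGU, CGC, CGA → 3 synonymous.
Total: 1 + 0 + 3 = 4.

4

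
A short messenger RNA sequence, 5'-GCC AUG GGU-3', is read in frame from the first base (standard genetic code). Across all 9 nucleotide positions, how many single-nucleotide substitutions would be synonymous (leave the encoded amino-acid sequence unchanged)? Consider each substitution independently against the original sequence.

Codon 1 (GCC, Ala): 3 synonymous substitutions.
Codon 2 (AUG, Met): 0 synonymous substitutions.
Codon 3 (GGU, Gly): 3 synonymous substitutions.
Total: 3 + 0 + 3 = 6.

6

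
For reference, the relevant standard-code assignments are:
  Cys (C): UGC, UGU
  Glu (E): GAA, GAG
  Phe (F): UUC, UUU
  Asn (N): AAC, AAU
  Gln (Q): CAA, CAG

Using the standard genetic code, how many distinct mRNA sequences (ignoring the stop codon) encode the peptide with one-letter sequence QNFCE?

32

Gln: 2 codons.
Asn: 2 codons.
Phe: 2 codons.
Cys: 2 codons.
Glu: 2 codons.
2 × 2 × 2 × 2 × 2 = 32.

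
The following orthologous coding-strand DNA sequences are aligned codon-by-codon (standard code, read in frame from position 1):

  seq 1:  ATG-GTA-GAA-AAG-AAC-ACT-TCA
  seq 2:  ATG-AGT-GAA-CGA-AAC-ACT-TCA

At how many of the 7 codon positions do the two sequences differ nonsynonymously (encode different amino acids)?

2

Codon 1: ATG Met / ATG Met — identical.
Codon 2: GTA Val / AGT Ser — nonsynonymous.
Codon 3: GAA Glu / GAA Glu — identical.
Codon 4: AAG Lys / CGA Arg — nonsynonymous.
Codon 5: AAC Asn / AAC Asn — identical.
Codon 6: ACT Thr / ACT Thr — identical.
Codon 7: TCA Ser / TCA Ser — identical.
Nonsynonymous differences: 2.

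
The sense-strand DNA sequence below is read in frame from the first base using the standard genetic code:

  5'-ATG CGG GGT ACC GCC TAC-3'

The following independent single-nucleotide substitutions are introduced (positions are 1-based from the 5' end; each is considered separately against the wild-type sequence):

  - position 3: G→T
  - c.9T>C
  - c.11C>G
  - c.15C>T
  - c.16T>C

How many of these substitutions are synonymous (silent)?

2

Codon 1: ATG (Met) → ATT (Ile) — missense.
Codon 3: GGT (Gly) → GGC (Gly) — synonymous.
Codon 4: ACC (Thr) → AGC (Ser) — missense.
Codon 5: GCC (Ala) → GCT (Ala) — synonymous.
Codon 6: TAC (Tyr) → CAC (His) — missense.
Synonymous: 2 of 5.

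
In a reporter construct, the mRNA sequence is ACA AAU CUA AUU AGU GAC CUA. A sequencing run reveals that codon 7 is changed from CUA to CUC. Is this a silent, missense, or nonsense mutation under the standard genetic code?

Position 21 falls in codon 7: CUA → Leu.
After the substitution the codon is CUC → Leu.
Both encode Leu, so the change is synonymous.

silent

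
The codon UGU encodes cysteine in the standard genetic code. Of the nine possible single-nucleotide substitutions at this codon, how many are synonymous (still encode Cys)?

1

Position 1: none → 0 synonymous.
Position 2: none → 0 synonymous.
Position 3: UGC → 1 synonymous.
Total: 0 + 0 + 1 = 1.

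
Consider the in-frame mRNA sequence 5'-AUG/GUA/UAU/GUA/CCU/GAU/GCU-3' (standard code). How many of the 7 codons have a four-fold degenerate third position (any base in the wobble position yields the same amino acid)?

Codon 1 AUG (Met): third position 1-fold.
Codon 2 GUA (Val): third position 4-fold.
Codon 3 UAU (Tyr): third position 2-fold.
Codon 4 GUA (Val): third position 4-fold.
Codon 5 CCU (Pro): third position 4-fold.
Codon 6 GAU (Asp): third position 2-fold.
Codon 7 GCU (Ala): third position 4-fold.
Four-fold degenerate third positions: 4.

4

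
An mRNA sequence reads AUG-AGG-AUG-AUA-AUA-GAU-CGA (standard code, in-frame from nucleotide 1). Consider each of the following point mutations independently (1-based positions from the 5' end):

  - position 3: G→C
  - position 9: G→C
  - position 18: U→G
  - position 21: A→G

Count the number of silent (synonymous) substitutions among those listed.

Codon 1: AUG (Met) → AUC (Ile) — missense.
Codon 3: AUG (Met) → AUC (Ile) — missense.
Codon 6: GAU (Asp) → GAG (Glu) — missense.
Codon 7: CGA (Arg) → CGG (Arg) — synonymous.
Synonymous: 1 of 4.

1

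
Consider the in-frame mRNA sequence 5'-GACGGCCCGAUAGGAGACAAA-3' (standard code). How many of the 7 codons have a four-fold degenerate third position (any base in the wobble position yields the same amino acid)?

Codon 1 GAC (Asp): third position 2-fold.
Codon 2 GGC (Gly): third position 4-fold.
Codon 3 CCG (Pro): third position 4-fold.
Codon 4 AUA (Ile): third position 3-fold.
Codon 5 GGA (Gly): third position 4-fold.
Codon 6 GAC (Asp): third position 2-fold.
Codon 7 AAA (Lys): third position 2-fold.
Four-fold degenerate third positions: 3.

3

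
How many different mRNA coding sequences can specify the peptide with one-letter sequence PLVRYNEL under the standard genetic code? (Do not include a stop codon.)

Pro: 4 codons.
Leu: 6 codons.
Val: 4 codons.
Arg: 6 codons.
Tyr: 2 codons.
Asn: 2 codons.
Glu: 2 codons.
Leu: 6 codons.
4 × 6 × 4 × 6 × 2 × 2 × 2 × 6 = 27648.

27648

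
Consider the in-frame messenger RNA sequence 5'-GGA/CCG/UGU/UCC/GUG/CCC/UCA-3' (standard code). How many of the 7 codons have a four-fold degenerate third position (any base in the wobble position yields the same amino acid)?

6

Codon 1 GGA (Gly): third position 4-fold.
Codon 2 CCG (Pro): third position 4-fold.
Codon 3 UGU (Cys): third position 2-fold.
Codon 4 UCC (Ser): third position 4-fold.
Codon 5 GUG (Val): third position 4-fold.
Codon 6 CCC (Pro): third position 4-fold.
Codon 7 UCA (Ser): third position 4-fold.
Four-fold degenerate third positions: 6.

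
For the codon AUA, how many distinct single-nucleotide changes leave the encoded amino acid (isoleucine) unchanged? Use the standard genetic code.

Position 1: none → 0 synonymous.
Position 2: none → 0 synonymous.
Position 3: AUU, AUC → 2 synonymous.
Total: 0 + 0 + 2 = 2.

2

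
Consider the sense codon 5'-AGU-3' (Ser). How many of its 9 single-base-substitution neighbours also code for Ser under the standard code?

1

Position 1: none → 0 synonymous.
Position 2: none → 0 synonymous.
Position 3: AGC → 1 synonymous.
Total: 0 + 0 + 1 = 1.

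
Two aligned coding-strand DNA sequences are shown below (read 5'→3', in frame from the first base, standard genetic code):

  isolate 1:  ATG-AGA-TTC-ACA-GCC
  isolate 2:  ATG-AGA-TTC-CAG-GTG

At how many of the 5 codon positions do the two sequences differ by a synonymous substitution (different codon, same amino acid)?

0

Codon 1: ATG Met / ATG Met — identical.
Codon 2: AGA Arg / AGA Arg — identical.
Codon 3: TTC Phe / TTC Phe — identical.
Codon 4: ACA Thr / CAG Gln — nonsynonymous.
Codon 5: GCC Ala / GTG Val — nonsynonymous.
Synonymous differences: 0.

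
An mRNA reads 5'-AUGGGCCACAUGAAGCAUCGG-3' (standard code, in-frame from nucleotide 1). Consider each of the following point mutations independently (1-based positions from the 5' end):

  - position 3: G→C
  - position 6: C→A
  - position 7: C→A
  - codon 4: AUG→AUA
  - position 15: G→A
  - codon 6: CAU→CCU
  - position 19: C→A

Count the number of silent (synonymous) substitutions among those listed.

Codon 1: AUG (Met) → AUC (Ile) — missense.
Codon 2: GGC (Gly) → GGA (Gly) — synonymous.
Codon 3: CAC (His) → AAC (Asn) — missense.
Codon 4: AUG (Met) → AUA (Ile) — missense.
Codon 5: AAG (Lys) → AAA (Lys) — synonymous.
Codon 6: CAU (His) → CCU (Pro) — missense.
Codon 7: CGG (Arg) → AGG (Arg) — synonymous.
Synonymous: 3 of 7.

3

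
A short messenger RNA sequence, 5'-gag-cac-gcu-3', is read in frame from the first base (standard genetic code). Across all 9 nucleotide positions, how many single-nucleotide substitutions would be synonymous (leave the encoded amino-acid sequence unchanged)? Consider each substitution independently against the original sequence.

Codon 1 (GAG, Glu): 1 synonymous substitution.
Codon 2 (CAC, His): 1 synonymous substitution.
Codon 3 (GCU, Ala): 3 synonymous substitutions.
Total: 1 + 1 + 3 = 5.

5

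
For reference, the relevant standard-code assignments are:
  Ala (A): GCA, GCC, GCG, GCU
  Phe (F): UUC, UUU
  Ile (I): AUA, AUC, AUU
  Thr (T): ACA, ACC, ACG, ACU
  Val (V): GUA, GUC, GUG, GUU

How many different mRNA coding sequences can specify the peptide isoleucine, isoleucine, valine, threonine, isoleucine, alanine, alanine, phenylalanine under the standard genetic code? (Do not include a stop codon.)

Ile: 3 codons.
Ile: 3 codons.
Val: 4 codons.
Thr: 4 codons.
Ile: 3 codons.
Ala: 4 codons.
Ala: 4 codons.
Phe: 2 codons.
3 × 3 × 4 × 4 × 3 × 4 × 4 × 2 = 13824.

13824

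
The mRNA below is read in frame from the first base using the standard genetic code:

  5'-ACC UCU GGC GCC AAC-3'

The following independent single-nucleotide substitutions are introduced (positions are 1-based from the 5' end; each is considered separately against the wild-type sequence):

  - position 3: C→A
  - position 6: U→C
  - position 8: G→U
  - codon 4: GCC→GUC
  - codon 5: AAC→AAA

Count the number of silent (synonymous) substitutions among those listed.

2

Codon 1: ACC (Thr) → ACA (Thr) — synonymous.
Codon 2: UCU (Ser) → UCC (Ser) — synonymous.
Codon 3: GGC (Gly) → GUC (Val) — missense.
Codon 4: GCC (Ala) → GUC (Val) — missense.
Codon 5: AAC (Asn) → AAA (Lys) — missense.
Synonymous: 2 of 5.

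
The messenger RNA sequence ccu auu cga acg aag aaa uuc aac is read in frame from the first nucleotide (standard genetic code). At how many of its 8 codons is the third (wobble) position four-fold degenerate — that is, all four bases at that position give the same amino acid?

3

Codon 1 CCU (Pro): third position 4-fold.
Codon 2 AUU (Ile): third position 3-fold.
Codon 3 CGA (Arg): third position 4-fold.
Codon 4 ACG (Thr): third position 4-fold.
Codon 5 AAG (Lys): third position 2-fold.
Codon 6 AAA (Lys): third position 2-fold.
Codon 7 UUC (Phe): third position 2-fold.
Codon 8 AAC (Asn): third position 2-fold.
Four-fold degenerate third positions: 3.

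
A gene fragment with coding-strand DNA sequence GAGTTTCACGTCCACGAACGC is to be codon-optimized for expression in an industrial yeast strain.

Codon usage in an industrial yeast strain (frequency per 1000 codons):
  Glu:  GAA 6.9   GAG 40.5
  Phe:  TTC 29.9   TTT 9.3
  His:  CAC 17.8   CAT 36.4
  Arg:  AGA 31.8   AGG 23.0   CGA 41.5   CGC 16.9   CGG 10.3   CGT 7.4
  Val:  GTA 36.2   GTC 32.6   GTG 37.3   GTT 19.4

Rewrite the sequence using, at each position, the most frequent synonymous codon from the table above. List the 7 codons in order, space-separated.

Codon 1 (Glu): best is GAG at 40.5.
Codon 2 (Phe): best is TTC at 29.9.
Codon 3 (His): best is CAT at 36.4.
Codon 4 (Val): best is GTG at 37.3.
Codon 5 (His): best is CAT at 36.4.
Codon 6 (Glu): best is GAG at 40.5.
Codon 7 (Arg): best is CGA at 41.5.

GAG TTC CAT GTG CAT GAG CGA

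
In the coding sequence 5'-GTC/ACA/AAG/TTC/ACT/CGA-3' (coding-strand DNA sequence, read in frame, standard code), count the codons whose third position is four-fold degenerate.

Codon 1 GTC (Val): third position 4-fold.
Codon 2 ACA (Thr): third position 4-fold.
Codon 3 AAG (Lys): third position 2-fold.
Codon 4 TTC (Phe): third position 2-fold.
Codon 5 ACT (Thr): third position 4-fold.
Codon 6 CGA (Arg): third position 4-fold.
Four-fold degenerate third positions: 4.

4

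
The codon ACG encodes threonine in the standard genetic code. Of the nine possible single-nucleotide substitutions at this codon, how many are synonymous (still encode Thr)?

Position 1: none → 0 synonymous.
Position 2: none → 0 synonymous.
Position 3: ACU, ACC, ACA → 3 synonymous.
Total: 0 + 0 + 3 = 3.

3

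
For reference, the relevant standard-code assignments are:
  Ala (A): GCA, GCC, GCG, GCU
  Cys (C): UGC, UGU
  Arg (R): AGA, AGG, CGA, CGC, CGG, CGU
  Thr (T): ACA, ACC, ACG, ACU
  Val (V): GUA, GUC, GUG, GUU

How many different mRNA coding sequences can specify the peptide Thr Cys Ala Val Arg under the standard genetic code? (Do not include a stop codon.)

Thr: 4 codons.
Cys: 2 codons.
Ala: 4 codons.
Val: 4 codons.
Arg: 6 codons.
4 × 2 × 4 × 4 × 6 = 768.

768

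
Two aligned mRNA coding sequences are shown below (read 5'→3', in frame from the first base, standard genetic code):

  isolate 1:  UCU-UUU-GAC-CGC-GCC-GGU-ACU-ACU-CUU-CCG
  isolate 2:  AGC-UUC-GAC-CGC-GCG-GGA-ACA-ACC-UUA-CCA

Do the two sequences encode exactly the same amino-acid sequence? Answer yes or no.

yes

Codon 1: UCU Ser / AGC Ser — synonymous.
Codon 2: UUU Phe / UUC Phe — synonymous.
Codon 3: GAC Asp / GAC Asp — identical.
Codon 4: CGC Arg / CGC Arg — identical.
Codon 5: GCC Ala / GCG Ala — synonymous.
Codon 6: GGU Gly / GGA Gly — synonymous.
Codon 7: ACU Thr / ACA Thr — synonymous.
Codon 8: ACU Thr / ACC Thr — synonymous.
Codon 9: CUU Leu / UUA Leu — synonymous.
Codon 10: CCG Pro / CCA Pro — synonymous.
Nonsynonymous differences: 0 → same protein.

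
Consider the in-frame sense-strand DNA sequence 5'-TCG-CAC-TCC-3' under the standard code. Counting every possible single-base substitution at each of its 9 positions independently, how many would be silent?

7

Codon 1 (TCG, Ser): 3 synonymous substitutions.
Codon 2 (CAC, His): 1 synonymous substitution.
Codon 3 (TCC, Ser): 3 synonymous substitutions.
Total: 3 + 1 + 3 = 7.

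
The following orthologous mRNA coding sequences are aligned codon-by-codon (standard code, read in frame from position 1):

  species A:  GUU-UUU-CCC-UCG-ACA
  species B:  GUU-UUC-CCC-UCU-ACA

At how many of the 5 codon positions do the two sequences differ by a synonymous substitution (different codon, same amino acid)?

Codon 1: GUU Val / GUU Val — identical.
Codon 2: UUU Phe / UUC Phe — synonymous.
Codon 3: CCC Pro / CCC Pro — identical.
Codon 4: UCG Ser / UCU Ser — synonymous.
Codon 5: ACA Thr / ACA Thr — identical.
Synonymous differences: 2.

2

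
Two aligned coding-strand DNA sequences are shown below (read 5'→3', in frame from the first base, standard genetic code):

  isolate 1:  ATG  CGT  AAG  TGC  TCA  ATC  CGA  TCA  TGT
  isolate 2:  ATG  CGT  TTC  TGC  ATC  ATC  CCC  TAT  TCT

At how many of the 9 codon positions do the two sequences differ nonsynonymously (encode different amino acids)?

Codon 1: ATG Met / ATG Met — identical.
Codon 2: CGT Arg / CGT Arg — identical.
Codon 3: AAG Lys / TTC Phe — nonsynonymous.
Codon 4: TGC Cys / TGC Cys — identical.
Codon 5: TCA Ser / ATC Ile — nonsynonymous.
Codon 6: ATC Ile / ATC Ile — identical.
Codon 7: CGA Arg / CCC Pro — nonsynonymous.
Codon 8: TCA Ser / TAT Tyr — nonsynonymous.
Codon 9: TGT Cys / TCT Ser — nonsynonymous.
Nonsynonymous differences: 5.

5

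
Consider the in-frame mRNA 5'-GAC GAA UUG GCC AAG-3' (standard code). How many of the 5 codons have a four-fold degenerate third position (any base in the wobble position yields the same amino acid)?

1

Codon 1 GAC (Asp): third position 2-fold.
Codon 2 GAA (Glu): third position 2-fold.
Codon 3 UUG (Leu): third position 2-fold.
Codon 4 GCC (Ala): third position 4-fold.
Codon 5 AAG (Lys): third position 2-fold.
Four-fold degenerate third positions: 1.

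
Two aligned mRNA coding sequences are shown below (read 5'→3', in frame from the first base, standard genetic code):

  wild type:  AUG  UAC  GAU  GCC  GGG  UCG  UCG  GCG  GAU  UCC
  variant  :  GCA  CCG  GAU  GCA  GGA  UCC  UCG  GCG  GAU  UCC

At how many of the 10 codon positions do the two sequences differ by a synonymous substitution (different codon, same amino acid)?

3

Codon 1: AUG Met / GCA Ala — nonsynonymous.
Codon 2: UAC Tyr / CCG Pro — nonsynonymous.
Codon 3: GAU Asp / GAU Asp — identical.
Codon 4: GCC Ala / GCA Ala — synonymous.
Codon 5: GGG Gly / GGA Gly — synonymous.
Codon 6: UCG Ser / UCC Ser — synonymous.
Codon 7: UCG Ser / UCG Ser — identical.
Codon 8: GCG Ala / GCG Ala — identical.
Codon 9: GAU Asp / GAU Asp — identical.
Codon 10: UCC Ser / UCC Ser — identical.
Synonymous differences: 3.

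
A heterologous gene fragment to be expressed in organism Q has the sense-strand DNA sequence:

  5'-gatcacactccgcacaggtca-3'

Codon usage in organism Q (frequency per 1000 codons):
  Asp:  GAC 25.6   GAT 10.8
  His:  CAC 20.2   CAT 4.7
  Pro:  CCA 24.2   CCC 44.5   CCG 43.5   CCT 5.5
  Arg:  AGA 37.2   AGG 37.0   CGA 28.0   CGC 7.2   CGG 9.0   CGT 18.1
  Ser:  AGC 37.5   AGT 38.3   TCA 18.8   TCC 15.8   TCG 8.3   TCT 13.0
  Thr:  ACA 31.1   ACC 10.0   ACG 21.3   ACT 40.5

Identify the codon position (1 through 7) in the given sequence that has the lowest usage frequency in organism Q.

1

Codon 1 GAT (Asp): 10.8 per 1000.
Codon 2 CAC (His): 20.2 per 1000.
Codon 3 ACT (Thr): 40.5 per 1000.
Codon 4 CCG (Pro): 43.5 per 1000.
Codon 5 CAC (His): 20.2 per 1000.
Codon 6 AGG (Arg): 37.0 per 1000.
Codon 7 TCA (Ser): 18.8 per 1000.
Lowest frequency is 10.8 at codon 1.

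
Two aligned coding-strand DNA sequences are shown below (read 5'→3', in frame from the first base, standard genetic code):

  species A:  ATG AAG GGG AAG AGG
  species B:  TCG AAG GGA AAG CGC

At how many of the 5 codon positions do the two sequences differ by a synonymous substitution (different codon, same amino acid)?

2

Codon 1: ATG Met / TCG Ser — nonsynonymous.
Codon 2: AAG Lys / AAG Lys — identical.
Codon 3: GGG Gly / GGA Gly — synonymous.
Codon 4: AAG Lys / AAG Lys — identical.
Codon 5: AGG Arg / CGC Arg — synonymous.
Synonymous differences: 2.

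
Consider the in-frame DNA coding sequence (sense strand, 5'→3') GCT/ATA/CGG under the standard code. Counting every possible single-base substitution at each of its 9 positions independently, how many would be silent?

Codon 1 (GCT, Ala): 3 synonymous substitutions.
Codon 2 (ATA, Ile): 2 synonymous substitutions.
Codon 3 (CGG, Arg): 4 synonymous substitutions.
Total: 3 + 2 + 4 = 9.

9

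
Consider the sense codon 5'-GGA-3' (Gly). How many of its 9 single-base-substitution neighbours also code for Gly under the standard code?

Position 1: none → 0 synonymous.
Position 2: none → 0 synonymous.
Position 3: GGU, GGC, GGG → 3 synonymous.
Total: 0 + 0 + 3 = 3.

3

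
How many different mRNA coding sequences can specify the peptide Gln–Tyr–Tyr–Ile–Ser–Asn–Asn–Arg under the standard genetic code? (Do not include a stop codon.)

3456

Gln: 2 codons.
Tyr: 2 codons.
Tyr: 2 codons.
Ile: 3 codons.
Ser: 6 codons.
Asn: 2 codons.
Asn: 2 codons.
Arg: 6 codons.
2 × 2 × 2 × 3 × 6 × 2 × 2 × 6 = 3456.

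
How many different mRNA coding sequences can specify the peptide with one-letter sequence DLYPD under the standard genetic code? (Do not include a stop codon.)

192

Asp: 2 codons.
Leu: 6 codons.
Tyr: 2 codons.
Pro: 4 codons.
Asp: 2 codons.
2 × 6 × 2 × 4 × 2 = 192.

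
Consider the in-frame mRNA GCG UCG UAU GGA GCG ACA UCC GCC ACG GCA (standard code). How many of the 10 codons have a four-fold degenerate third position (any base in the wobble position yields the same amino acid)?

9

Codon 1 GCG (Ala): third position 4-fold.
Codon 2 UCG (Ser): third position 4-fold.
Codon 3 UAU (Tyr): third position 2-fold.
Codon 4 GGA (Gly): third position 4-fold.
Codon 5 GCG (Ala): third position 4-fold.
Codon 6 ACA (Thr): third position 4-fold.
Codon 7 UCC (Ser): third position 4-fold.
Codon 8 GCC (Ala): third position 4-fold.
Codon 9 ACG (Thr): third position 4-fold.
Codon 10 GCA (Ala): third position 4-fold.
Four-fold degenerate third positions: 9.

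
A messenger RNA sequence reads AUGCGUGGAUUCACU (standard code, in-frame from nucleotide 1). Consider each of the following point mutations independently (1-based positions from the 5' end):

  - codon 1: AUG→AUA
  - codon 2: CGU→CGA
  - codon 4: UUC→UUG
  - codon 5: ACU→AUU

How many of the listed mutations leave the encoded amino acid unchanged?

Codon 1: AUG (Met) → AUA (Ile) — missense.
Codon 2: CGU (Arg) → CGA (Arg) — synonymous.
Codon 4: UUC (Phe) → UUG (Leu) — missense.
Codon 5: ACU (Thr) → AUU (Ile) — missense.
Synonymous: 1 of 4.

1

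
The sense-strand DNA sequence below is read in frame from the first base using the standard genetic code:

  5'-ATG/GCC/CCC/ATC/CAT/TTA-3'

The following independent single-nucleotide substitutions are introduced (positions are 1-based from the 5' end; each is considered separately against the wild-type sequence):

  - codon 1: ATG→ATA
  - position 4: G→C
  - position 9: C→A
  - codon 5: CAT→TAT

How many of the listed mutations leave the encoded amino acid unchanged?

Codon 1: ATG (Met) → ATA (Ile) — missense.
Codon 2: GCC (Ala) → CCC (Pro) — missense.
Codon 3: CCC (Pro) → CCA (Pro) — synonymous.
Codon 5: CAT (His) → TAT (Tyr) — missense.
Synonymous: 1 of 4.

1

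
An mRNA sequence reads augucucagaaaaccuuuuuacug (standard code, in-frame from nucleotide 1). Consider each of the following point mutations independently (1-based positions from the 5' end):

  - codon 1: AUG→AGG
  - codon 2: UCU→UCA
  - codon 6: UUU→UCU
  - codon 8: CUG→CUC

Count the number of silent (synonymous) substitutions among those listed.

2

Codon 1: AUG (Met) → AGG (Arg) — missense.
Codon 2: UCU (Ser) → UCA (Ser) — synonymous.
Codon 6: UUU (Phe) → UCU (Ser) — missense.
Codon 8: CUG (Leu) → CUC (Leu) — synonymous.
Synonymous: 2 of 4.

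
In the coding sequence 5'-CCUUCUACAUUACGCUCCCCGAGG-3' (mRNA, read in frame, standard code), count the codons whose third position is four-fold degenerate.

Codon 1 CCU (Pro): third position 4-fold.
Codon 2 UCU (Ser): third position 4-fold.
Codon 3 ACA (Thr): third position 4-fold.
Codon 4 UUA (Leu): third position 2-fold.
Codon 5 CGC (Arg): third position 4-fold.
Codon 6 UCC (Ser): third position 4-fold.
Codon 7 CCG (Pro): third position 4-fold.
Codon 8 AGG (Arg): third position 2-fold.
Four-fold degenerate third positions: 6.

6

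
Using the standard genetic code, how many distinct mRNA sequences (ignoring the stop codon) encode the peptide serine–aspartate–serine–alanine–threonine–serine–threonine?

Ser: 6 codons.
Asp: 2 codons.
Ser: 6 codons.
Ala: 4 codons.
Thr: 4 codons.
Ser: 6 codons.
Thr: 4 codons.
6 × 2 × 6 × 4 × 4 × 6 × 4 = 27648.

27648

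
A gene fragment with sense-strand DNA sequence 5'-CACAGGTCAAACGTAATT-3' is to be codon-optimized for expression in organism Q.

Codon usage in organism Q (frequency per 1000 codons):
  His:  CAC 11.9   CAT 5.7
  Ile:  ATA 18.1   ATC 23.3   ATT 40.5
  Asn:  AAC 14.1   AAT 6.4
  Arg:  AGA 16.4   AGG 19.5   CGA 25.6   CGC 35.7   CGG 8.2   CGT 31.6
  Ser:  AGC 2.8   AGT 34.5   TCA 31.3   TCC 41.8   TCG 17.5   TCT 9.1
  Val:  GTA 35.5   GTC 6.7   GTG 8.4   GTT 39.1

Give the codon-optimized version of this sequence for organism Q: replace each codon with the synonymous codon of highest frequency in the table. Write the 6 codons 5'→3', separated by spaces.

CAC CGC TCC AAC GTT ATT

Codon 1 (His): best is CAC at 11.9.
Codon 2 (Arg): best is CGC at 35.7.
Codon 3 (Ser): best is TCC at 41.8.
Codon 4 (Asn): best is AAC at 14.1.
Codon 5 (Val): best is GTT at 39.1.
Codon 6 (Ile): best is ATT at 40.5.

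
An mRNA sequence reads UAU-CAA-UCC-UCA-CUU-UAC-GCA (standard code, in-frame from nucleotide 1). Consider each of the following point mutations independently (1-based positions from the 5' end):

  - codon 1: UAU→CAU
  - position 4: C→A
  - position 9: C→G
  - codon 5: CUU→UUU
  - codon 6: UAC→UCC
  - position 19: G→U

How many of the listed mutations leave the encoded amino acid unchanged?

Codon 1: UAU (Tyr) → CAU (His) — missense.
Codon 2: CAA (Gln) → AAA (Lys) — missense.
Codon 3: UCC (Ser) → UCG (Ser) — synonymous.
Codon 5: CUU (Leu) → UUU (Phe) — missense.
Codon 6: UAC (Tyr) → UCC (Ser) — missense.
Codon 7: GCA (Ala) → UCA (Ser) — missense.
Synonymous: 1 of 6.

1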